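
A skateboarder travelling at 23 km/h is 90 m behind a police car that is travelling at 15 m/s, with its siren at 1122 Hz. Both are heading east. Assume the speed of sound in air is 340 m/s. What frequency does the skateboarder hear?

23 km/h = 6.389 m/s.
The skateboarder is behind, so the police car is moving away from it while the skateboarder is moving toward the police car.
Both move, so f' = f · (v + v_o)/(v + v_s).
f' = 1122 × (340 + 6.389)/(340 + 15) = 1122 × 346.39/355 ≈ 1095 Hz.

1095 Hz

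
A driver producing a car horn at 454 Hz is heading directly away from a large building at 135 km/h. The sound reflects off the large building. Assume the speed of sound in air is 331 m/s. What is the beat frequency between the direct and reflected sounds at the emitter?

135 km/h = 37.5 m/s.
The large building receives the sound from a moving source: f₁ = f₀ · v/(v + v_e) = 454 × 331/368.5 ≈ 407.8 Hz.
On the return leg the driver is a moving observer: f₂ = f₁ · (v − v_e)/v = 407.8 × 293.5/331 ≈ 361.6 Hz.
Equivalently f₂ = f₀ · (v − v_e)/(v + v_e).
Beat against the emitted tone: |f₂ − f₀| = 2v_e·f₀/(v + v_e) = 2 × 37.5 × 454/368.5 ≈ 92 Hz.

92 Hz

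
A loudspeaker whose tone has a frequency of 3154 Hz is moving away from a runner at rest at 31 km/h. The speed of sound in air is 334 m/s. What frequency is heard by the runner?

3075 Hz

31 km/h = 8.611 m/s.
Only the source moves, away from the listener, so f' = f · v/(v + v_s).
f' = 3154 × 334/(334 + 8.611) = 3154 × 334/342.6 ≈ 3075 Hz.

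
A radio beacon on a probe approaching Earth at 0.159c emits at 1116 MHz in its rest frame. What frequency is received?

1310.1 MHz

Relativistic Doppler for frequency: f' = f₀ · √((1 + β)/(1 − β)).
f' = 1116 × √(1.1590/0.8410) = 1116 × 1.17393 ≈ 1310.1 MHz.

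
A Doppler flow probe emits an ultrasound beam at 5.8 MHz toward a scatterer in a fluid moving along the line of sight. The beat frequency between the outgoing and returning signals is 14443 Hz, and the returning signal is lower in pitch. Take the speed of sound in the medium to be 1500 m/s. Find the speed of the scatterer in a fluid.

Double Doppler shift off a moving reflector: f₂ = f₀ · (v + u)/(v − u) (u > 0 toward emitter).
Returning signal is lower, so f₂ = f₀ − Δf = 5800000 − 14443 = 5785557 Hz.
Rearranging, u = v · (f₂ − f₀)/(f₂ + f₀) = 1500 × -14443/11585557 ≈ -1.87 m/s.
So the scatterer in a fluid is moving at 1.87 m/s away from the emitter.

1.87 m/s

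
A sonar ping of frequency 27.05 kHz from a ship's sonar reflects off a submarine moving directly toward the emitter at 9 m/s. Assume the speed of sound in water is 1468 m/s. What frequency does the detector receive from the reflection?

27.4 kHz

At the submarine (a moving observer), f₁ = f₀ · (v + u)/v = 27.05 × 1477/1468 ≈ 27.2 kHz.
On reflection it acts as a source moving toward the stationary detector: f₂ = f₁ · v/(v − u) = 27.2 × 1468/1459 ≈ 27.4 kHz.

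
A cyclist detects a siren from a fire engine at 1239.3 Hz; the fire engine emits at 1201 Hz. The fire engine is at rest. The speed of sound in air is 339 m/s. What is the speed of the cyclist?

f' > f, so the cyclist is approaching.
f' = f · (v + v_o)/v ⇒ v_o = v · |f'/f − 1|.
v_o = 339 × |1239.3/1201 − 1| = 339 × 0.03189 ≈ 10.8 m/s.

10.8 m/s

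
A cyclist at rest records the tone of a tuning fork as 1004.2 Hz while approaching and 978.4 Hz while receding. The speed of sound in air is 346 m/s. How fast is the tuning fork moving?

4.5 m/s

f₁/f₂ = (v + v_s)/(v − v_s), so v_s = v · (f₁ − f₂)/(f₁ + f₂).
v_s = 346 × (1004.2 − 978.4)/(1004.2 + 978.4) = 346 × 25.8/1982.6 ≈ 4.5 m/s.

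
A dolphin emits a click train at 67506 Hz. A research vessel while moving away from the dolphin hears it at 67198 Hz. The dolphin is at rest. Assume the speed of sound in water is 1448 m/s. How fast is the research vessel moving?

6.6 m/s

f' = f · (v − v_o)/v ⇒ v_o = v · |f'/f − 1|.
v_o = 1448 × |67198/67506 − 1| = 1448 × 0.004563 ≈ 6.6 m/s.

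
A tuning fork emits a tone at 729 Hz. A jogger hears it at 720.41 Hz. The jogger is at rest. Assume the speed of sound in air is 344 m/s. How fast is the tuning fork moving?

f' < f, so the tuning fork is receding.
f' = f · v/(v + v_s) ⇒ v_s = v · |1 − f/f'|.
v_s = 344 × |1 − 729/720.41| = 344 × 0.01192 ≈ 4.1 m/s.

4.1 m/s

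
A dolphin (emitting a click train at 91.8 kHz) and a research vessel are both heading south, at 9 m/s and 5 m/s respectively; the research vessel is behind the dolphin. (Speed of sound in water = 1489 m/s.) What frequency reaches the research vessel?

91.6 kHz

The research vessel is behind, so the dolphin is moving away from it while the research vessel is moving toward the dolphin.
With source receding and observer approaching, f' = f · (v + v_o)/(v + v_s).
f' = 91.8 × (1489 + 5)/(1489 + 9) = 91.8 × 1494/1498 ≈ 91.6 kHz.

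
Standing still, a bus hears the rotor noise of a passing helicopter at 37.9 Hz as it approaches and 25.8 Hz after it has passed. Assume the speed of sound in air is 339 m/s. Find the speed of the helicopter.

64 m/s

f₁/f₂ = (v + v_s)/(v − v_s), so v_s = v · (f₁ − f₂)/(f₁ + f₂).
v_s = 339 × (37.9 − 25.8)/(37.9 + 25.8) = 339 × 12.1/63.7 ≈ 64 m/s.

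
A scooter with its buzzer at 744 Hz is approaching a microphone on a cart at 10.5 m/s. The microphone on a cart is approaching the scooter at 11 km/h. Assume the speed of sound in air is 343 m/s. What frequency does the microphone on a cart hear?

11 km/h = 3.056 m/s.
With source approaching and observer approaching, f' = f · (v + v_o)/(v − v_s).
f' = 744 × (343 + 3.056)/(343 − 10.5) = 744 × 346.06/332.5 ≈ 774 Hz.

774 Hz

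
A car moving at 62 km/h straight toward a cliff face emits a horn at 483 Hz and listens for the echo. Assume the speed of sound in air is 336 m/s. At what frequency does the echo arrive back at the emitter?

62 km/h = 17.22 m/s.
The cliff face receives the sound from a moving source: f₁ = f₀ · v/(v − v_e) = 483 × 336/318.78 ≈ 509 Hz.
On the return leg the car is a moving observer: f₂ = f₁ · (v + v_e)/v = 509 × 353.22/336 ≈ 535 Hz.

535 Hz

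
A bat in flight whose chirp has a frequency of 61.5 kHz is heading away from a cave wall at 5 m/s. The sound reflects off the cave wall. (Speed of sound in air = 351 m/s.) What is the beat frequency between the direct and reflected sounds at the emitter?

1728 Hz

The cave wall receives the sound from a moving source: f₁ = f₀ · v/(v + v_e) = 61.5 × 351/356 ≈ 60.636 kHz.
On the return leg the bat in flight is a moving observer: f₂ = f₁ · (v − v_e)/v = 60.636 × 346/351 ≈ 59.772 kHz.
Equivalently f₂ = f₀ · (v − v_e)/(v + v_e).
Beat against the emitted tone (with f₀ = 61500 Hz): |f₂ − f₀| = 2v_e·f₀/(v + v_e) = 2 × 5 × 61500/356 ≈ 1728 Hz.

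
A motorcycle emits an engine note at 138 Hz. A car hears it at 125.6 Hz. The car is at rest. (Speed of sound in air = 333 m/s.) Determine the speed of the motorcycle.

f' < f, so the motorcycle is receding.
f' = f · v/(v + v_s) ⇒ v_s = v · |1 − f/f'|.
v_s = 333 × |1 − 138/125.6| = 333 × 0.09873 ≈ 33 m/s.

33 m/s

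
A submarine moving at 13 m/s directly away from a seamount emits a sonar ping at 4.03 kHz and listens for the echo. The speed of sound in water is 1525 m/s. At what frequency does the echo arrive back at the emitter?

3.96 kHz

The seamount receives the sound from a moving source: f₁ = f₀ · v/(v + v_e) = 4.03 × 1525/1538 ≈ 4.00 kHz.
On the return leg the submarine is a moving observer: f₂ = f₁ · (v − v_e)/v = 4.00 × 1512/1525 ≈ 3.96 kHz.
Equivalently f₂ = f₀ · (v − v_e)/(v + v_e).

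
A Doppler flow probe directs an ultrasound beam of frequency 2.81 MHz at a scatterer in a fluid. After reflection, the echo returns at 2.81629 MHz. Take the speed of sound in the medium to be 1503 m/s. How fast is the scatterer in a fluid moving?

1.68 m/s

Double Doppler shift off a moving reflector: f₂ = f₀ · (v + u)/(v − u) (u > 0 toward emitter).
Rearranging, u = v · (f₂ − f₀)/(f₂ + f₀) = 1503 × 0.00629/5.62629 ≈ 1.68 m/s.
So the scatterer in a fluid is moving at 1.68 m/s toward the emitter.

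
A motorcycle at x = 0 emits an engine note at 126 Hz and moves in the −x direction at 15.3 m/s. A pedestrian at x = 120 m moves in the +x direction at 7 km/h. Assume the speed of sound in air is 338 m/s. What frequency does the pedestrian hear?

7 km/h = 1.944 m/s.
The observer lies on the +x side, so the source is heading away from the observer and the observer is heading away from the source.
With source receding and observer receding, f' = f · (v − v_o)/(v + v_s).
f' = 126 × (338 − 1.944)/(338 + 15.3) = 126 × 336.06/353.3 ≈ 120 Hz.

120 Hz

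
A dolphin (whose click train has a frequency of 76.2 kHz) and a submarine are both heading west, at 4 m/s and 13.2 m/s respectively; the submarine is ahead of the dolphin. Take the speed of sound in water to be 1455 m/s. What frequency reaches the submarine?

The submarine is ahead, so the dolphin is moving toward it while the submarine is moving away from the dolphin.
With source approaching and observer receding, f' = f · (v − v_o)/(v − v_s).
f' = 76.2 × (1455 − 13.2)/(1455 − 4) = 76.2 × 1441.8/1451 ≈ 75.7 kHz.

75.7 kHz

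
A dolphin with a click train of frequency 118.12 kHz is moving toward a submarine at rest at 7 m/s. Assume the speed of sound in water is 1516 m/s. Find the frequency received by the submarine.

118.7 kHz

With the source moving toward a stationary observer, f' = f · v/(v − v_s).
f' = 118.12 × 1516/(1516 − 7) = 118.12 × 1516/1509 ≈ 118.7 kHz.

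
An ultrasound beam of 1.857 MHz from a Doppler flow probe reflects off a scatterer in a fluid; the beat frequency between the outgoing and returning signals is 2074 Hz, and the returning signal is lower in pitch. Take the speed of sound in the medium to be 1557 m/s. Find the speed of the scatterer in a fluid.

Double Doppler shift off a moving reflector: f₂ = f₀ · (v + u)/(v − u) (u > 0 toward emitter).
Returning signal is lower, so f₂ = f₀ − Δf = 1857000 − 2074 = 1854926 Hz.
Rearranging, u = v · (f₂ − f₀)/(f₂ + f₀) = 1557 × -2074/3711926 ≈ -0.87 m/s.
So the scatterer in a fluid is moving at 0.87 m/s away from the emitter.

0.87 m/s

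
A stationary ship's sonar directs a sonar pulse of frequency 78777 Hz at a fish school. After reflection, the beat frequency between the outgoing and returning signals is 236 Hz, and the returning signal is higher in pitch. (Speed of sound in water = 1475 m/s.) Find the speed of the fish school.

Double Doppler shift off a moving reflector: f₂ = f₀ · (v + u)/(v − u) (u > 0 toward emitter).
Returning signal is higher, so f₂ = f₀ + Δf = 78777 + 236 = 79013 Hz.
Rearranging, u = v · (f₂ − f₀)/(f₂ + f₀) = 1475 × 236/157790 ≈ 2.21 m/s.
So the fish school is moving at 2.21 m/s toward the emitter.

2.21 m/s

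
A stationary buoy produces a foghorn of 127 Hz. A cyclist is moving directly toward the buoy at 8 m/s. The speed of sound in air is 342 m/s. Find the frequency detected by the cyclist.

Moving observer, stationary source: f' = f · (v + v_o)/v.
f' = 127 × (342 + 8)/342 = 127 × 350/342 ≈ 130 Hz.

130 Hz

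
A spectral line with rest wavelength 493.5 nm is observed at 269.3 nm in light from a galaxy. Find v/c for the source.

0.541

λ'/λ₀ = 0.5457 < 1 (blueshift), so the source is approaching.
λ'/λ₀ = √((1 − β)/(1 + β)) for an approaching source ⇒ β = (1 − r²)/(1 + r²) with r = λ'/λ₀.
β = (1 − 0.2978)/(1 + 0.2978) ≈ 0.541.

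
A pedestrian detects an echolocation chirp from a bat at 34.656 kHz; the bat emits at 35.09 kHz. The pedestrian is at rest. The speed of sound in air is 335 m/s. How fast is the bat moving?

f' < f, so the bat is receding.
f' = f · v/(v + v_s) ⇒ v_s = v · |1 − f/f'|.
v_s = 335 × |1 − 35.09/34.656| = 335 × 0.01252 ≈ 4.2 m/s.

4.2 m/s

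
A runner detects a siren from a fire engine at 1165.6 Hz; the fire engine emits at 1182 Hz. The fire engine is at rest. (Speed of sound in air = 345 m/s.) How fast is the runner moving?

f' < f, so the runner is receding.
f' = f · (v − v_o)/v ⇒ v_o = v · |f'/f − 1|.
v_o = 345 × |1165.6/1182 − 1| = 345 × 0.01387 ≈ 4.8 m/s.

4.8 m/s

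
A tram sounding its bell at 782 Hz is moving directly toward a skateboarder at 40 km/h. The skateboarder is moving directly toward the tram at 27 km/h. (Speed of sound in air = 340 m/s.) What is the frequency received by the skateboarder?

40 km/h = 11.11 m/s; 27 km/h = 7.5 m/s.
With source approaching and observer approaching, f' = f · (v + v_o)/(v − v_s).
f' = 782 × (340 + 7.5)/(340 − 11.11) = 782 × 347.5/328.89 ≈ 826 Hz.

826 Hz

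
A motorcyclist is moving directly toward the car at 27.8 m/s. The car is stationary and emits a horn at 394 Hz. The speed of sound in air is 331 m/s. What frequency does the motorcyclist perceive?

427 Hz

Only the observer moves, toward the source, so f' = f · (v + v_o)/v.
f' = 394 × (331 + 27.8)/331 = 394 × 358.8/331 ≈ 427 Hz.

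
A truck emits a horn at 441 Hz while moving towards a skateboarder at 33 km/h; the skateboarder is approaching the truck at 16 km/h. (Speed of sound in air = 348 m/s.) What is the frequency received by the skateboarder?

33 km/h = 9.167 m/s; 16 km/h = 4.444 m/s.
With source approaching and observer approaching, f' = f · (v + v_o)/(v − v_s).
f' = 441 × (348 + 4.444)/(348 − 9.167) = 441 × 352.44/338.83 ≈ 459 Hz.

459 Hz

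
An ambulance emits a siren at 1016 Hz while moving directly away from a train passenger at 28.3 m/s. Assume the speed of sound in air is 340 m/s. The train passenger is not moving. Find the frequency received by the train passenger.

938 Hz

Only the source moves, away from the listener, so f' = f · v/(v + v_s).
f' = 1016 × 340/(340 + 28.3) = 1016 × 340/368.3 ≈ 938 Hz.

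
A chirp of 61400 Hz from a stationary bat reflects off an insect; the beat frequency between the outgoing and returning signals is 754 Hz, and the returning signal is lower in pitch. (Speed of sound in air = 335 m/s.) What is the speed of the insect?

Double Doppler shift off a moving reflector: f₂ = f₀ · (v + u)/(v − u) (u > 0 toward emitter).
Returning signal is lower, so f₂ = f₀ − Δf = 61400 − 754 = 60646 Hz.
Rearranging, u = v · (f₂ − f₀)/(f₂ + f₀) = 335 × -754/122046 ≈ -2.07 m/s.
So the insect is moving at 2.07 m/s away from the emitter.

2.07 m/s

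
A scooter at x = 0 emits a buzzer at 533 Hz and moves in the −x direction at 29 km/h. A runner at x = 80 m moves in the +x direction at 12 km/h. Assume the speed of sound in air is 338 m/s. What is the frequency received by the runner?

515 Hz

29 km/h = 8.056 m/s; 12 km/h = 3.333 m/s.
The observer lies on the +x side, so the source is heading away from the observer and the observer is heading away from the source.
Both move, so f' = f · (v − v_o)/(v + v_s).
f' = 533 × (338 − 3.333)/(338 + 8.056) = 533 × 334.67/346.06 ≈ 515 Hz.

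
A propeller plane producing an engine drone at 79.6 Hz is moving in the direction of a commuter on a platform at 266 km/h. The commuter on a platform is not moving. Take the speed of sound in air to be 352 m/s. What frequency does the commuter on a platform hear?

266 km/h = 73.89 m/s.
Only the source moves, toward the listener, so f' = f · v/(v − v_s).
f' = 79.6 × 352/(352 − 73.89) = 79.6 × 352/278.1 ≈ 101 Hz.

101 Hz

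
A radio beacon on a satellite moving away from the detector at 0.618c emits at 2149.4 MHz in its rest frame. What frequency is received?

Relativistic Doppler for frequency: f' = f₀ · √((1 − β)/(1 + β)).
f' = 2149.4 × √(0.3820/1.6180) = 2149.4 × 0.48589 ≈ 1044.4 MHz.

1044.4 MHz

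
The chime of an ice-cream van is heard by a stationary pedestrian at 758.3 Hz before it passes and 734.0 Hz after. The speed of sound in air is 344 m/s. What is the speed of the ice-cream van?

5.6 m/s

f₁/f₂ = (v + v_s)/(v − v_s), so v_s = v · (f₁ − f₂)/(f₁ + f₂).
v_s = 344 × (758.3 − 734.0)/(758.3 + 734.0) = 344 × 24.3/1492.3 ≈ 5.6 m/s.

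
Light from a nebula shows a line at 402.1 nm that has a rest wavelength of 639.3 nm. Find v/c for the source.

0.433

λ'/λ₀ = 0.6290 < 1 (blueshift), so the source is approaching.
λ'/λ₀ = √((1 − β)/(1 + β)) for an approaching source ⇒ β = (1 − r²)/(1 + r²) with r = λ'/λ₀.
β = (1 − 0.3956)/(1 + 0.3956) ≈ 0.433.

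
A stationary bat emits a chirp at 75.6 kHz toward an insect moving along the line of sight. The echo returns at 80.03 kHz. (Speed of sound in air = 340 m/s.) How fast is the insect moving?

Double Doppler shift off a moving reflector: f₂ = f₀ · (v + u)/(v − u) (u > 0 toward emitter).
Rearranging, u = v · (f₂ − f₀)/(f₂ + f₀) = 340 × 4.43/155.63 ≈ 9.7 m/s.
So the insect is moving at 9.7 m/s toward the emitter.

9.7 m/s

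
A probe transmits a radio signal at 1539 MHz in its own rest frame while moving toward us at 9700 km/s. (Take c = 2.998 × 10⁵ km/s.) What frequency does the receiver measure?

1589.6 MHz

β = v/c = 9700/299800 = 0.0324.
Relativistic Doppler for frequency: f' = f₀ · √((1 + β)/(1 − β)).
f' = 1539 × √(1.0324/0.9676) = 1539 × 1.03290 ≈ 1589.6 MHz.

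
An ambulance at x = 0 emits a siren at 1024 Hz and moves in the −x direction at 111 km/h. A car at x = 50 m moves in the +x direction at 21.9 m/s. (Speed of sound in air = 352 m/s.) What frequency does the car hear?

111 km/h = 30.83 m/s.
The observer lies on the +x side, so the source is heading away from the observer and the observer is heading away from the source.
Both move, so f' = f · (v − v_o)/(v + v_s).
f' = 1024 × (352 − 21.9)/(352 + 30.83) = 1024 × 330.1/382.83 ≈ 883 Hz.

883 Hz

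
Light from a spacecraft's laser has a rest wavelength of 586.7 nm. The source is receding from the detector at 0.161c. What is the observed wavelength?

Relativistic Doppler for wavelength: λ' = λ₀ · √((1 + β)/(1 − β)).
λ' = 586.7 × √(1.1610/0.8390) = 586.7 × 1.17635 ≈ 690.2 nm.

690.2 nm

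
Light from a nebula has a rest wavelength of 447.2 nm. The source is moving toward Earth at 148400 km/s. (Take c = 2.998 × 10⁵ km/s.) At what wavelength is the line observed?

β = v/c = 148400/299800 = 0.4950.
Relativistic Doppler for wavelength: λ' = λ₀ · √((1 − β)/(1 + β)).
λ' = 447.2 × √(0.5050/1.4950) = 447.2 × 0.58120 ≈ 259.9 nm.

259.9 nm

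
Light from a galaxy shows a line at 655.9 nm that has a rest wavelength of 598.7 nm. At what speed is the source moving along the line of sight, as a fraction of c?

0.091

λ'/λ₀ = 1.0955 > 1 (redshift), so the source is receding.
λ'/λ₀ = √((1 + β)/(1 − β)) for a receding source ⇒ β = (r² − 1)/(r² + 1) with r = λ'/λ₀.
β = (1.2002 − 1)/(1.2002 + 1) ≈ 0.091.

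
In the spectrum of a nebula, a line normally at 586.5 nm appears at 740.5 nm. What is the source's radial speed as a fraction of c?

0.229c

λ'/λ₀ = 1.2626 > 1 (redshift), so the source is receding.
λ'/λ₀ = √((1 + β)/(1 − β)) for a receding source ⇒ β = (r² − 1)/(r² + 1) with r = λ'/λ₀.
β = (1.5941 − 1)/(1.5941 + 1) ≈ 0.229.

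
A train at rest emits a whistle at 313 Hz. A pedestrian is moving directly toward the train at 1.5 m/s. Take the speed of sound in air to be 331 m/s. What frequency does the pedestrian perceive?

Only the observer moves, toward the source, so f' = f · (v + v_o)/v.
f' = 313 × (331 + 1.5)/331 = 313 × 332.5/331 ≈ 314 Hz.

314 Hz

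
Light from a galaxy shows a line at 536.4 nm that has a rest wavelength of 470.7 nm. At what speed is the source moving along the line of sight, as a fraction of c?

λ'/λ₀ = 1.1396 > 1 (redshift), so the source is receding.
λ'/λ₀ = √((1 + β)/(1 − β)) for a receding source ⇒ β = (r² − 1)/(r² + 1) with r = λ'/λ₀.
β = (1.2986 − 1)/(1.2986 + 1) ≈ 0.130.

0.130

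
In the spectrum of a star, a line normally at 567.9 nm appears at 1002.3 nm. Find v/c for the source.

0.514c

λ'/λ₀ = 1.7649 > 1 (redshift), so the source is receding.
λ'/λ₀ = √((1 + β)/(1 − β)) for a receding source ⇒ β = (r² − 1)/(r² + 1) with r = λ'/λ₀.
β = (3.1150 − 1)/(3.1150 + 1) ≈ 0.514.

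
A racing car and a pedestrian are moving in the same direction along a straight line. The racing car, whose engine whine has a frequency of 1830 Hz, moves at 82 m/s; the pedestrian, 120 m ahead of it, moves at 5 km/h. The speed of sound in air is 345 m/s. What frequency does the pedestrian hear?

5 km/h = 1.389 m/s.
The pedestrian is ahead, so the racing car is moving toward it while the pedestrian is moving away from the racing car.
Both move, so f' = f · (v − v_o)/(v − v_s).
f' = 1830 × (345 − 1.389)/(345 − 82) = 1830 × 343.61/263 ≈ 2391 Hz.

2391 Hz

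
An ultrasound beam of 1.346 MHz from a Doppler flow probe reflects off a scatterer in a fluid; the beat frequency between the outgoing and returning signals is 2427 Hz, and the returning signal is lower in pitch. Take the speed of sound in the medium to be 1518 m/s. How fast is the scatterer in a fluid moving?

1.37 m/s

Double Doppler shift off a moving reflector: f₂ = f₀ · (v + u)/(v − u) (u > 0 toward emitter).
Returning signal is lower, so f₂ = f₀ − Δf = 1346000 − 2427 = 1343573 Hz.
Rearranging, u = v · (f₂ − f₀)/(f₂ + f₀) = 1518 × -2427/2689573 ≈ -1.37 m/s.
So the scatterer in a fluid is moving at 1.37 m/s away from the emitter.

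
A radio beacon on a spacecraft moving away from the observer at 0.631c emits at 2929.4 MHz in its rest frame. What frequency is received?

Relativistic Doppler for frequency: f' = f₀ · √((1 − β)/(1 + β)).
f' = 2929.4 × √(0.3690/1.6310) = 2929.4 × 0.47565 ≈ 1393.4 MHz.

1393.4 MHz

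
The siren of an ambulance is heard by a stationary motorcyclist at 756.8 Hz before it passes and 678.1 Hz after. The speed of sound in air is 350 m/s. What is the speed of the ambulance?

19.2 m/s

f₁/f₂ = (v + v_s)/(v − v_s), so v_s = v · (f₁ − f₂)/(f₁ + f₂).
v_s = 350 × (756.8 − 678.1)/(756.8 + 678.1) = 350 × 78.7/1434.9 ≈ 19.2 m/s.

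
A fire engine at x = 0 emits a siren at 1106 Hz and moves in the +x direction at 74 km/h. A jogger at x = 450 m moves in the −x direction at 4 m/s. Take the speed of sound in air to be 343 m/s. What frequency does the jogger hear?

1190 Hz

74 km/h = 20.56 m/s.
The observer lies on the +x side, so the source is heading toward the observer and the observer is heading toward the source.
Both move, so f' = f · (v + v_o)/(v − v_s).
f' = 1106 × (343 + 4)/(343 − 20.56) = 1106 × 347/322.44 ≈ 1190 Hz.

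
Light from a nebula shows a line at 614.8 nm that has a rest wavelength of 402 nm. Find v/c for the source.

0.401c

λ'/λ₀ = 1.5294 > 1 (redshift), so the source is receding.
λ'/λ₀ = √((1 + β)/(1 − β)) for a receding source ⇒ β = (r² − 1)/(r² + 1) with r = λ'/λ₀.
β = (2.3389 − 1)/(2.3389 + 1) ≈ 0.401.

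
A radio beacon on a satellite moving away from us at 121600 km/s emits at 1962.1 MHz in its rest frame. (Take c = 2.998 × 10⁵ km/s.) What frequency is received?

1275.9 MHz

β = v/c = 121600/299800 = 0.4056.
Relativistic Doppler for frequency: f' = f₀ · √((1 − β)/(1 + β)).
f' = 1962.1 × √(0.5944/1.4056) = 1962.1 × 0.65029 ≈ 1275.9 MHz.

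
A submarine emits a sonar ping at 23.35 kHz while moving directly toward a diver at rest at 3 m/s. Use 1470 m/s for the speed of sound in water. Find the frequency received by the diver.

23.4 kHz

Only the source moves, toward the listener, so f' = f · v/(v − v_s).
f' = 23.35 × 1470/(1470 − 3) = 23.35 × 1470/1467 ≈ 23.4 kHz.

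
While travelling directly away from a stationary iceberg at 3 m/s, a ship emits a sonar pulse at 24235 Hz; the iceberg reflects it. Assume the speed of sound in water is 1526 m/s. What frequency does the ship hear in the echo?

24140 Hz

The iceberg receives the sound from a moving source: f₁ = f₀ · v/(v + v_e) = 24235 × 1526/1529 ≈ 24187 Hz.
On the return leg the ship is a moving observer: f₂ = f₁ · (v − v_e)/v = 24187 × 1523/1526 ≈ 24140 Hz.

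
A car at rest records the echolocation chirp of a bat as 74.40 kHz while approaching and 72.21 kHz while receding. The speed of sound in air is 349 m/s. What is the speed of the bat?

f₁/f₂ = (v + v_s)/(v − v_s), so v_s = v · (f₁ − f₂)/(f₁ + f₂).
v_s = 349 × (74.40 − 72.21)/(74.40 + 72.21) = 349 × 2.19/146.61 ≈ 5.2 m/s.

5.2 m/s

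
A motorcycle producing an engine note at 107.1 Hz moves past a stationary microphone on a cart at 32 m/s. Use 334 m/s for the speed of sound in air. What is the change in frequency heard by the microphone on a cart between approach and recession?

Approaching: f₁ = f · v/(v − v_s) = 107.1 × 334/302 ≈ 118.4 Hz.
Receding: f₂ = f · v/(v + v_s) = 107.1 × 334/366 ≈ 97.7 Hz.
Drop: f₁ − f₂ = 2f·v·v_s/(v² − v_s²) = 2 × 107.1 × 334 × 32/(334² − 32²) ≈ 20.7 Hz.

20.7 Hz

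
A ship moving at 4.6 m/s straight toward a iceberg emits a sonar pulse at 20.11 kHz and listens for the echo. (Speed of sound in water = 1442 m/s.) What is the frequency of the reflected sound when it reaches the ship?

The iceberg receives the sound from a moving source: f₁ = f₀ · v/(v − v_e) = 20.11 × 1442/1437.4 ≈ 20.2 kHz.
On the return leg the ship is a moving observer: f₂ = f₁ · (v + v_e)/v = 20.2 × 1446.6/1442 ≈ 20.2 kHz.
Equivalently f₂ = f₀ · (v + v_e)/(v − v_e).

20.2 kHz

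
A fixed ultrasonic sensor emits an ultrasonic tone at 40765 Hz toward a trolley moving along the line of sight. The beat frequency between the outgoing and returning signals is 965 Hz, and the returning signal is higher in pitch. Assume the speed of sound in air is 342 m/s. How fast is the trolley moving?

Double Doppler shift off a moving reflector: f₂ = f₀ · (v + u)/(v − u) (u > 0 toward emitter).
Returning signal is higher, so f₂ = f₀ + Δf = 40765 + 965 = 41730 Hz.
Rearranging, u = v · (f₂ − f₀)/(f₂ + f₀) = 342 × 965/82495 ≈ 4.0 m/s.
So the trolley is moving at 4.0 m/s toward the emitter.

4.0 m/s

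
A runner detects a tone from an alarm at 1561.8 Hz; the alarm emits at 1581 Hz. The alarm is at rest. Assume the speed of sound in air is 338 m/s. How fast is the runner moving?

4.1 m/s

f' < f, so the runner is receding.
f' = f · (v − v_o)/v ⇒ v_o = v · |f'/f − 1|.
v_o = 338 × |1561.8/1581 − 1| = 338 × 0.01214 ≈ 4.1 m/s.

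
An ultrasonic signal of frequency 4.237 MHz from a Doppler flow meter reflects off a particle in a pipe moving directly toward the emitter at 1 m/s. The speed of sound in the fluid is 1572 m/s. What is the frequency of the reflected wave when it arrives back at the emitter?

4.242 MHz

The particle in a pipe first receives the wave as a moving observer: f₁ = f₀ · (v + u)/v = 4.237 × (1572 + 1)/1572 ≈ 4.240 MHz.
The reflection then acts as a moving source: f₂ = f₁ · v/(v − u) ≈ 4.242 MHz.
Equivalently f₂ = f₀ · (v + u)/(v − u).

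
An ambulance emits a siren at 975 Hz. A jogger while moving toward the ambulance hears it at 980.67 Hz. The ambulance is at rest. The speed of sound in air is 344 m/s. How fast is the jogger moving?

2.00 m/s

f' = f · (v + v_o)/v ⇒ v_o = v · |f'/f − 1|.
v_o = 344 × |980.67/975 − 1| = 344 × 0.005815 ≈ 2.00 m/s.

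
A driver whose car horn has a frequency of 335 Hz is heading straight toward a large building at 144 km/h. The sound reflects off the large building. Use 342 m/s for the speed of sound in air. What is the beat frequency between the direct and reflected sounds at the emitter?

144 km/h = 40 m/s.
The large building receives the sound from a moving source: f₁ = f₀ · v/(v − v_e) = 335 × 342/302 ≈ 379.4 Hz.
On the return leg the driver is a moving observer: f₂ = f₁ · (v + v_e)/v = 379.4 × 382/342 ≈ 423.7 Hz.
Equivalently f₂ = f₀ · (v + v_e)/(v − v_e).
Beat against the emitted tone: |f₂ − f₀| = 2v_e·f₀/(v − v_e) = 2 × 40 × 335/302 ≈ 89 Hz.

89 Hz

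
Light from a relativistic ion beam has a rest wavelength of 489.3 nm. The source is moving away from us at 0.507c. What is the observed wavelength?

855.5 nm

Relativistic Doppler for wavelength: λ' = λ₀ · √((1 + β)/(1 − β)).
λ' = 489.3 × √(1.5070/0.4930) = 489.3 × 1.74837 ≈ 855.5 nm.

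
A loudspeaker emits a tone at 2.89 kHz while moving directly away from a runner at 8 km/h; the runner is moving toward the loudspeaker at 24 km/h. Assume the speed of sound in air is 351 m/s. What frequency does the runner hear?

8 km/h = 2.222 m/s; 24 km/h = 6.667 m/s.
Both move, so f' = f · (v + v_o)/(v + v_s).
f' = 2.89 × (351 + 6.667)/(351 + 2.222) = 2.89 × 357.67/353.22 ≈ 2.93 kHz.

2.93 kHz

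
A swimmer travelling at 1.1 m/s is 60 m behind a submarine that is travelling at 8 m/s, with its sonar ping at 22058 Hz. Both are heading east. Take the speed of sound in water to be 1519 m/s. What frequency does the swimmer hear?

The swimmer is behind, so the submarine is moving away from it while the swimmer is moving toward the submarine.
General Doppler shift: f' = f · (v + v_o)/(v + v_s).
f' = 22058 × (1519 + 1.1)/(1519 + 8) = 22058 × 1520.1/1527 ≈ 21958 Hz.

21958 Hz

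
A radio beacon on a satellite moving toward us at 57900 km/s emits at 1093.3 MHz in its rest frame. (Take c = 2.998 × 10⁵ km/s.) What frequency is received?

β = v/c = 57900/299800 = 0.1931.
Relativistic Doppler for frequency: f' = f₀ · √((1 + β)/(1 − β)).
f' = 1093.3 × √(1.1931/0.8069) = 1093.3 × 1.21602 ≈ 1329.5 MHz.

1329.5 MHz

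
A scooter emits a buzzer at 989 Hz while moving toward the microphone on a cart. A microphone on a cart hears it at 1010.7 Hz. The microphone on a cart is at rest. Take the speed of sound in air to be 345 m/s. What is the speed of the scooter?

7.4 m/s

f' = f · v/(v − v_s) ⇒ v_s = v · |1 − f/f'|.
v_s = 345 × |1 − 989/1010.7| = 345 × 0.02147 ≈ 7.4 m/s.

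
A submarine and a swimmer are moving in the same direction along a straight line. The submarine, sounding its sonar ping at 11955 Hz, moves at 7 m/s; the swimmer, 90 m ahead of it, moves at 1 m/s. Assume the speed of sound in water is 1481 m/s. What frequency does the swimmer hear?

12004 Hz

The swimmer is ahead, so the submarine is moving toward it while the swimmer is moving away from the submarine.
Both move, so f' = f · (v − v_o)/(v − v_s).
f' = 11955 × (1481 − 1)/(1481 − 7) = 11955 × 1480/1474 ≈ 12004 Hz.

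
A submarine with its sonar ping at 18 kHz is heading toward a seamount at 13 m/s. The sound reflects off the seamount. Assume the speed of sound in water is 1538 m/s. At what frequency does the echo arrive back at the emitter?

18.31 kHz

The seamount receives the sound from a moving source: f₁ = f₀ · v/(v − v_e) = 18 × 1538/1525 ≈ 18.15 kHz.
On the return leg the submarine is a moving observer: f₂ = f₁ · (v + v_e)/v = 18.15 × 1551/1538 ≈ 18.31 kHz.
Equivalently f₂ = f₀ · (v + v_e)/(v − v_e).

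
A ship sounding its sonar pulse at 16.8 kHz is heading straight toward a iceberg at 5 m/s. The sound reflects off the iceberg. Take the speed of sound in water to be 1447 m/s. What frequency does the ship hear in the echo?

The iceberg receives the sound from a moving source: f₁ = f₀ · v/(v − v_e) = 16.8 × 1447/1442 ≈ 16.86 kHz.
On the return leg the ship is a moving observer: f₂ = f₁ · (v + v_e)/v = 16.86 × 1452/1447 ≈ 16.92 kHz.

16.92 kHz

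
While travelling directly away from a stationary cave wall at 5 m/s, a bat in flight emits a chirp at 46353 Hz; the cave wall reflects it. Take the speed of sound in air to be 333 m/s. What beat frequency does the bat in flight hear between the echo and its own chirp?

The cave wall receives the sound from a moving source: f₁ = f₀ · v/(v + v_e) = 46353 × 333/338 ≈ 45667 Hz.
On the return leg the bat in flight is a moving observer: f₂ = f₁ · (v − v_e)/v = 45667 × 328/333 ≈ 44982 Hz.
Equivalently f₂ = f₀ · (v − v_e)/(v + v_e).
Beat against the emitted tone: |f₂ − f₀| = 2v_e·f₀/(v + v_e) = 2 × 5 × 46353/338 ≈ 1371 Hz.

1371 Hz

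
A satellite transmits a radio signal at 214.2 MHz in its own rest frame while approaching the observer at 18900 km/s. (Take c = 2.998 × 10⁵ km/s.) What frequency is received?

β = v/c = 18900/299800 = 0.0630.
Relativistic Doppler for frequency: f' = f₀ · √((1 + β)/(1 − β)).
f' = 214.2 × √(1.0630/0.9370) = 214.2 × 1.06516 ≈ 228.2 MHz.

228.2 MHz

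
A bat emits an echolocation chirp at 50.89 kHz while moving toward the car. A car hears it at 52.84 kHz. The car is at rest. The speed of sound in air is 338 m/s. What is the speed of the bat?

f' = f · v/(v − v_s) ⇒ v_s = v · |1 − f/f'|.
v_s = 338 × |1 − 50.89/52.84| = 338 × 0.0369 ≈ 12.5 m/s.

12.5 m/s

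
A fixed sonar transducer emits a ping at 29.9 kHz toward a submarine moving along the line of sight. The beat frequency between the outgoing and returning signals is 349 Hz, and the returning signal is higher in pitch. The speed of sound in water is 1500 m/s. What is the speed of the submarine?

8.7 m/s

Double Doppler shift off a moving reflector: f₂ = f₀ · (v + u)/(v − u) (u > 0 toward emitter).
Returning signal is higher, so f₂ = f₀ + Δf = 29900 + 349 = 30249 Hz.
Rearranging, u = v · (f₂ − f₀)/(f₂ + f₀) = 1500 × 349/60149 ≈ 8.7 m/s.
So the submarine is moving at 8.7 m/s toward the emitter.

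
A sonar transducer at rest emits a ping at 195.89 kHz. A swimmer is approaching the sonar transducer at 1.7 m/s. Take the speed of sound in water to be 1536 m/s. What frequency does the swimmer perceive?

196.1 kHz

Only the observer moves, toward the source, so f' = f · (v + v_o)/v.
f' = 195.89 × (1536 + 1.7)/1536 = 195.89 × 1537.7/1536 ≈ 196.1 kHz.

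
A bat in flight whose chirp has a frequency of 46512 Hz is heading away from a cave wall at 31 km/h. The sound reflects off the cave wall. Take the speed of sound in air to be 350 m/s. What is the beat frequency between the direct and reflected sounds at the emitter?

31 km/h = 8.611 m/s.
The cave wall receives the sound from a moving source: f₁ = f₀ · v/(v + v_e) = 46512 × 350/358.61 ≈ 45395 Hz.
On the return leg the bat in flight is a moving observer: f₂ = f₁ · (v − v_e)/v = 45395 × 341.39/350 ≈ 44278 Hz.
Equivalently f₂ = f₀ · (v − v_e)/(v + v_e).
Beat against the emitted tone: |f₂ − f₀| = 2v_e·f₀/(v + v_e) = 2 × 8.611 × 46512/358.61 ≈ 2234 Hz.

2234 Hz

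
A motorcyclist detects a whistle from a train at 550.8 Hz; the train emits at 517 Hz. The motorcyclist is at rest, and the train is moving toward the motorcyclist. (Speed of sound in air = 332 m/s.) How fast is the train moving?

f' = f · v/(v − v_s) ⇒ v_s = v · |1 − f/f'|.
v_s = 332 × |1 − 517/550.8| = 332 × 0.06137 ≈ 20.4 m/s.

20.4 m/s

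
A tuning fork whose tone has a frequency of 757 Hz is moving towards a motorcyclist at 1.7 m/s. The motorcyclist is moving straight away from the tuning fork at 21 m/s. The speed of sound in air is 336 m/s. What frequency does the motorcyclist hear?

With source approaching and observer receding, f' = f · (v − v_o)/(v − v_s).
f' = 757 × (336 − 21)/(336 − 1.7) = 757 × 315/334.3 ≈ 713 Hz.

713 Hz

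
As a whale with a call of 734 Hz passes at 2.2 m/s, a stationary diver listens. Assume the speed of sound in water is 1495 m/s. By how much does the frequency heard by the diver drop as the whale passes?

2.16 Hz

Approaching: f₁ = f · v/(v − v_s) = 734 × 1495/1492.8 ≈ 735.08 Hz.
Receding: f₂ = f · v/(v + v_s) = 734 × 1495/1497.2 ≈ 732.92 Hz.
Drop: f₁ − f₂ = 2f·v·v_s/(v² − v_s²) = 2 × 734 × 1495 × 2.2/(1495² − 2.2²) ≈ 2.16 Hz.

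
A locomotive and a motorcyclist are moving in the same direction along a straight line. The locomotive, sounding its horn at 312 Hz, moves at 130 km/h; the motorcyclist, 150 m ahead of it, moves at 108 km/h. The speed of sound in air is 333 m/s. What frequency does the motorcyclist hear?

318 Hz

130 km/h = 36.11 m/s; 108 km/h = 30 m/s.
The motorcyclist is ahead, so the locomotive is moving toward it while the motorcyclist is moving away from the locomotive.
With source approaching and observer receding, f' = f · (v − v_o)/(v − v_s).
f' = 312 × (333 − 30)/(333 − 36.11) = 312 × 303/296.89 ≈ 318 Hz.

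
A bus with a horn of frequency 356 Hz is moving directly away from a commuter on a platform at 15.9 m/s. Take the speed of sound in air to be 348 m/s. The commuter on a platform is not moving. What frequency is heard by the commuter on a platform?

340 Hz

With the source moving away from a stationary observer, f' = f · v/(v + v_s).
f' = 356 × 348/(348 + 15.9) = 356 × 348/363.9 ≈ 340 Hz.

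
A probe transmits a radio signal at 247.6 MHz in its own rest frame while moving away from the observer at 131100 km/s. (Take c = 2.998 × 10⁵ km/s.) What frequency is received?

154.9 MHz

β = v/c = 131100/299800 = 0.4373.
Relativistic Doppler for frequency: f' = f₀ · √((1 − β)/(1 + β)).
f' = 247.6 × √(0.5627/1.4373) = 247.6 × 0.62570 ≈ 154.9 MHz.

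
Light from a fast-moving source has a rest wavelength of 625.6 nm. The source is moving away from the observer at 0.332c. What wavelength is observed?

883.4 nm

Relativistic Doppler for wavelength: λ' = λ₀ · √((1 + β)/(1 − β)).
λ' = 625.6 × √(1.3320/0.6680) = 625.6 × 1.41209 ≈ 883.4 nm.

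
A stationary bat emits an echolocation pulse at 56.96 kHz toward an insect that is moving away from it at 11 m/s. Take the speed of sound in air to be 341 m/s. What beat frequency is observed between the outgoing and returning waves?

The insect first receives the wave as a moving observer: f₁ = f₀ · (v − u)/v = 56.96 × (341 − 11)/341 ≈ 55.12 kHz.
The reflection then acts as a moving source: f₂ = f₁ · v/(v + u) ≈ 53.40 kHz.
Beat frequency (with f₀ = 56960 Hz): |f₂ − f₀| = 2u·f₀/(v + u) = 2 × 11 × 56960/352 ≈ 3560 Hz.

3560 Hz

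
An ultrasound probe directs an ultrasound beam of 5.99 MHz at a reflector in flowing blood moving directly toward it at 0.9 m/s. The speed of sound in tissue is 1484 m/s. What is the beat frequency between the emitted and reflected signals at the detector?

At the reflector in flowing blood (a moving observer), f₁ = f₀ · (v + u)/v = 5.99 × 1484.9/1484 ≈ 5.99363 MHz.
On reflection it acts as a source moving toward the stationary detector: f₂ = f₁ · v/(v − u) = 5.99363 × 1484/1483.1 ≈ 5.99727 MHz.
Equivalently f₂ = f₀ · (v + u)/(v − u).
Beat frequency (with f₀ = 5990000 Hz): |f₂ − f₀| = 2u·f₀/(v − u) = 2 × 0.9 × 5990000/1483.1 ≈ 7270 Hz.

7270 Hz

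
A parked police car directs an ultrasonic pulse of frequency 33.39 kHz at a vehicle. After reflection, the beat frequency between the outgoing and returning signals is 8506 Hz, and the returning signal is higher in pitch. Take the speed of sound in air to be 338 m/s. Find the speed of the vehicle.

Double Doppler shift off a moving reflector: f₂ = f₀ · (v + u)/(v − u) (u > 0 toward emitter).
Returning signal is higher, so f₂ = f₀ + Δf = 33390 + 8506 = 41896 Hz.
Rearranging, u = v · (f₂ − f₀)/(f₂ + f₀) = 338 × 8506/75286 ≈ 38 m/s.
So the vehicle is moving at 38 m/s toward the emitter.

38 m/s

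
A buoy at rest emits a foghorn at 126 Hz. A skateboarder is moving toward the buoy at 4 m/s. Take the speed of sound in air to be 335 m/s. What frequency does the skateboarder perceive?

Moving observer, stationary source: f' = f · (v + v_o)/v.
f' = 126 × (335 + 4)/335 = 126 × 339/335 ≈ 128 Hz.

128 Hz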